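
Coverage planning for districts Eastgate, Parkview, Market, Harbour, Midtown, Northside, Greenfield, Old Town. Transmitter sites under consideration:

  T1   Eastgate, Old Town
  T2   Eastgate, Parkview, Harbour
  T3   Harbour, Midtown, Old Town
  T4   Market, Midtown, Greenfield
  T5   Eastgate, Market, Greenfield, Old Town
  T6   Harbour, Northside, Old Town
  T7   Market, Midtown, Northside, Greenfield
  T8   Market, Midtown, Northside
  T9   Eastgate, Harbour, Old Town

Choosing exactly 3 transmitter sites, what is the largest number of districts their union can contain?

8

Choosing T1, T2, T7 covers {Eastgate, Parkview, Market, Harbour, Midtown, Northside, Greenfield, Old Town} — 8 districts.
That is all 8 districts.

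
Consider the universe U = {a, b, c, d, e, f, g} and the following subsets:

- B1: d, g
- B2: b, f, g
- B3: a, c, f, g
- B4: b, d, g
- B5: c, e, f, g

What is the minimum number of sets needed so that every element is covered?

3

B3, B4, B5 together cover {a, b, c, d, e, f, g} — every element.
No 2 of the 5 sets cover everything (all 10 pairs fall short), so 3 is minimum.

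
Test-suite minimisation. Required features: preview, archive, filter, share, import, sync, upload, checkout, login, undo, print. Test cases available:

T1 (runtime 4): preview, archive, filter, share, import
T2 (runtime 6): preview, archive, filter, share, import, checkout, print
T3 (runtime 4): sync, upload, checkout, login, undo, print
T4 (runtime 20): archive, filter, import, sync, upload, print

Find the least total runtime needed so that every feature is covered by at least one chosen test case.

8

T1, T3 cover every feature at runtime 4 + 4 = 8.
Any cover uses at least 2 test cases; among all covering selections none totals below 8.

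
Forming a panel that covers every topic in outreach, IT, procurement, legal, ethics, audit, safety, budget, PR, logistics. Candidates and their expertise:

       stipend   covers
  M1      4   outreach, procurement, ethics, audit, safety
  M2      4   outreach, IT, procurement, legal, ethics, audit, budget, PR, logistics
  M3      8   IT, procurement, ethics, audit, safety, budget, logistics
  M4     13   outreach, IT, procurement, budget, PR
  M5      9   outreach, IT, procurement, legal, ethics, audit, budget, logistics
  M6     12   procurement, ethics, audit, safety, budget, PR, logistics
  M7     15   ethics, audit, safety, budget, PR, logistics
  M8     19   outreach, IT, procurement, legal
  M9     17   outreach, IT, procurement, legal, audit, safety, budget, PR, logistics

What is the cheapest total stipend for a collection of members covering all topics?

M1, M2 cover every topic at stipend 4 + 4 = 8.
Any cover uses at least 2 members; among all covering selections none totals below 8.

8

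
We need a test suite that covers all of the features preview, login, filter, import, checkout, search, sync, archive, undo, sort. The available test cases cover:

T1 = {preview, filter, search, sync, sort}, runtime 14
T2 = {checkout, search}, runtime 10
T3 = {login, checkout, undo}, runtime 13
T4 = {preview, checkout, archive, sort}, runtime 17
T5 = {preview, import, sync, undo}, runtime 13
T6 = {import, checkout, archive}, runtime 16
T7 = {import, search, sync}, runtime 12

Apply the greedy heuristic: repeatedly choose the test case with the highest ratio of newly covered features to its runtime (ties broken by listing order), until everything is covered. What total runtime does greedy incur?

Pick 1: T1 adds 5 new (preview, filter, search, sync, sort) at runtime 14 (ratio 5/14).
Pick 2: T3 adds 3 new (login, checkout, undo) at runtime 13 (ratio 3/13).
Pick 3: T6 adds 2 new (import, archive) at runtime 16 (ratio 2/16).
Greedy total runtime: 14 + 13 + 16 = 43.

43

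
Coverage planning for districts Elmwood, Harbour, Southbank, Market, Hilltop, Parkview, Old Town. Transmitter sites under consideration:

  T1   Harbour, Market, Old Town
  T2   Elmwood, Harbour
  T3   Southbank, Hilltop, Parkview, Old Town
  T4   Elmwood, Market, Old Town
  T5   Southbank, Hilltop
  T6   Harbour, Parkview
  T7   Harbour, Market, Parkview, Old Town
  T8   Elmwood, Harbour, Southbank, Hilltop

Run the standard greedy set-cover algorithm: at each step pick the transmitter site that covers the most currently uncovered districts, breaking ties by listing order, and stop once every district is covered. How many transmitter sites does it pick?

3

Pick 1: T3 covers 4 new districts (Southbank, Hilltop, Parkview, Old Town).
Pick 2: T1 covers 2 new districts (Harbour, Market).
Pick 3: T2 covers 1 new districts (Elmwood).
Greedy uses 3 transmitter sites. (The true minimum is 2.)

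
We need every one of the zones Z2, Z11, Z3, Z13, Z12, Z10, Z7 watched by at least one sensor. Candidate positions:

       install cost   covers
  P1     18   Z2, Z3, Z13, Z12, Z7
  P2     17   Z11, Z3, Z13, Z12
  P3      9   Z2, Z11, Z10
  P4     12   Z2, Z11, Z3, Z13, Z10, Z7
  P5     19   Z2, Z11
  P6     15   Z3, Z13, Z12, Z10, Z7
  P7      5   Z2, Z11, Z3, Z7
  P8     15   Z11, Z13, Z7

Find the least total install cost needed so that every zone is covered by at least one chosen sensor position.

P6, P7 cover every zone at install cost 15 + 5 = 20.
Any cover uses at least 2 sensor positions; among all covering selections none totals below 20.

20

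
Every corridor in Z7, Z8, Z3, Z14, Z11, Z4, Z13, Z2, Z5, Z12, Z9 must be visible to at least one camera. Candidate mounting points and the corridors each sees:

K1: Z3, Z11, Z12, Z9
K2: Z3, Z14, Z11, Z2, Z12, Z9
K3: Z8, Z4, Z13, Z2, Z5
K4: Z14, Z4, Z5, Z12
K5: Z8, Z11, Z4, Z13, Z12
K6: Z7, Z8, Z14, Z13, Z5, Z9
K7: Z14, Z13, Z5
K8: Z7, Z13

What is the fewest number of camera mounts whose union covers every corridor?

K1, K3, K6 together cover {Z7, Z8, Z3, Z14, Z11, Z4, Z13, Z2, Z5, Z12, Z9} — every corridor.
No 2 of the 8 camera mounts cover everything (all 28 pairs fall short), so 3 is minimum.

3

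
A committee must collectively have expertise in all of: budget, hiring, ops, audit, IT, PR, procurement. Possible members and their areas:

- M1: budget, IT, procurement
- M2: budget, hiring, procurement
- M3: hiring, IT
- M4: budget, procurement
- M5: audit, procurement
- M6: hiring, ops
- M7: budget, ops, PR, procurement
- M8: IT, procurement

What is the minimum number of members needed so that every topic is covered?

3

M3, M5, M7 together cover {budget, hiring, ops, audit, IT, PR, procurement} — every topic.
No 2 of the 8 members cover everything (all 28 pairs fall short), so 3 is minimum.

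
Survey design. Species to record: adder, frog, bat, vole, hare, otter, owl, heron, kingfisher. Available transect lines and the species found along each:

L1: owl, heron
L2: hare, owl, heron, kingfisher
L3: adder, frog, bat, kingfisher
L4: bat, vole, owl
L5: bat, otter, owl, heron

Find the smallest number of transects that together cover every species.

4

L2, L3, L4, L5 together cover {adder, frog, bat, vole, hare, otter, owl, heron, kingfisher} — every species.
No 3 of the 5 transects cover everything (all 10 triples fall short), so 4 is minimum.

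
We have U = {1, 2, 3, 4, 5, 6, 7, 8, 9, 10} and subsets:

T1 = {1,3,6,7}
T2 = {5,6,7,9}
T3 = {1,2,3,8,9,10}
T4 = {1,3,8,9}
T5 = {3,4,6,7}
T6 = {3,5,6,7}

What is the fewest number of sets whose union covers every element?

3

T2, T3, T5 together cover {1, 2, 3, 4, 5, 6, 7, 8, 9, 10} — every element.
No 2 of the 6 sets cover everything (all 15 pairs fall short), so 3 is minimum.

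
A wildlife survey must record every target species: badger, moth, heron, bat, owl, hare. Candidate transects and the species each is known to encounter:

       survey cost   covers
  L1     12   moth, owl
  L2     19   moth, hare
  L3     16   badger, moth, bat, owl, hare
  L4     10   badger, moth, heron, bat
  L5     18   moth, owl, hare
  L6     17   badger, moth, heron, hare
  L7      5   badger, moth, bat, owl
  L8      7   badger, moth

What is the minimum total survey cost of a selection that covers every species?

L6, L7 cover every species at survey cost 17 + 5 = 22.
Any cover uses at least 2 transects; among all covering selections none totals below 22.

22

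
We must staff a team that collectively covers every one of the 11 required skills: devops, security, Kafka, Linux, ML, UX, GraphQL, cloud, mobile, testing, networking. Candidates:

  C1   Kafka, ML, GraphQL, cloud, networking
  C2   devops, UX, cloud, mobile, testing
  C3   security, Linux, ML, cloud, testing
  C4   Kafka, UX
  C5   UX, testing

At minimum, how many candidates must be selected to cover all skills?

C1, C2, C3 together cover {devops, security, Kafka, Linux, ML, UX, GraphQL, cloud, mobile, testing, networking} — every skill.
No 2 of the 5 candidates cover everything (all 10 pairs fall short), so 3 is minimum.

3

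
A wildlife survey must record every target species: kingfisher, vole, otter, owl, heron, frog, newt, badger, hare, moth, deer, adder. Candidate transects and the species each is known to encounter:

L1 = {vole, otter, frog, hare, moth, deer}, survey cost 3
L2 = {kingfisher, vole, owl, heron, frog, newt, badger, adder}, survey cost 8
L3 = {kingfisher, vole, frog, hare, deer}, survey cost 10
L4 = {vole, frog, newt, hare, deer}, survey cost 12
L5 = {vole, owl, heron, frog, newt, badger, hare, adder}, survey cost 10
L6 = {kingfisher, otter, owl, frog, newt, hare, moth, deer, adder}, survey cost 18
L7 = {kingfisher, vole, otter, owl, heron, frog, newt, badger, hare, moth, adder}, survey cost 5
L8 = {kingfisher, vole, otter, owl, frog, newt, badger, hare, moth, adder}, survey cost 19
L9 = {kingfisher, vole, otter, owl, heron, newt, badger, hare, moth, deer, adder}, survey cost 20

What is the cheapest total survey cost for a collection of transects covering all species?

8

L1, L7 cover every species at survey cost 3 + 5 = 8.
Any cover uses at least 2 transects; among all covering selections none totals below 8.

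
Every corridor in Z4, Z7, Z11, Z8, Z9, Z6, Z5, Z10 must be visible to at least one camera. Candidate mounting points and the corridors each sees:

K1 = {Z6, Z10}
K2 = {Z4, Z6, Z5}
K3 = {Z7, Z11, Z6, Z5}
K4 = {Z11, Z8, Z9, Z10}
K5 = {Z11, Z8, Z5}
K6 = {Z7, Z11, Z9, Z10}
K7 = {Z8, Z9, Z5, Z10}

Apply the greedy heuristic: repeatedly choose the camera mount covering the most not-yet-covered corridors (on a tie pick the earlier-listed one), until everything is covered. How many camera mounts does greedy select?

3

Pick 1: K3 covers 4 new corridors (Z7, Z11, Z6, Z5).
Pick 2: K4 covers 3 new corridors (Z8, Z9, Z10).
Pick 3: K2 covers 1 new corridors (Z4).
Greedy uses 3 camera mounts.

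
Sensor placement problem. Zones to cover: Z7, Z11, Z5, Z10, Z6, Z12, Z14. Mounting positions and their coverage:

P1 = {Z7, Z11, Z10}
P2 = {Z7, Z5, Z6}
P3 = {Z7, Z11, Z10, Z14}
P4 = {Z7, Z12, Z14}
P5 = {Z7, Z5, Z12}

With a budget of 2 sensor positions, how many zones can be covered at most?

Choosing P2, P3 covers {Z7, Z11, Z5, Z10, Z6, Z14} — 6 zones.
No choice of 2 sensor positions does better; here Z12 is left uncovered.

6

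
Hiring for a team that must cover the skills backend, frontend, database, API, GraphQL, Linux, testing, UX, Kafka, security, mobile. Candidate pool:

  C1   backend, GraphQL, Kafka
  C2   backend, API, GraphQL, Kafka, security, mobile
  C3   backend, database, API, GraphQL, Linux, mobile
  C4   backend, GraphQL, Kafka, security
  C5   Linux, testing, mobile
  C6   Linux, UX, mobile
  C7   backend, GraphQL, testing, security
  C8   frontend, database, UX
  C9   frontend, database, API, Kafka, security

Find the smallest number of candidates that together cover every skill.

3

C2, C5, C8 together cover {backend, frontend, database, API, GraphQL, Linux, testing, UX, Kafka, security, mobile} — every skill.
No 2 of the 9 candidates cover everything (all 36 pairs fall short), so 3 is minimum.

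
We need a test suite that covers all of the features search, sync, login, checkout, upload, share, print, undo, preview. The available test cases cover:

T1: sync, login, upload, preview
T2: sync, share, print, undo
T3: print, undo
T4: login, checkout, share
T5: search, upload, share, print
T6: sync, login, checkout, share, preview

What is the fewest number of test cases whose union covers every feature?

3

T2, T5, T6 together cover {search, sync, login, checkout, upload, share, print, undo, preview} — every feature.
No 2 of the 6 test cases cover everything (all 15 pairs fall short), so 3 is minimum.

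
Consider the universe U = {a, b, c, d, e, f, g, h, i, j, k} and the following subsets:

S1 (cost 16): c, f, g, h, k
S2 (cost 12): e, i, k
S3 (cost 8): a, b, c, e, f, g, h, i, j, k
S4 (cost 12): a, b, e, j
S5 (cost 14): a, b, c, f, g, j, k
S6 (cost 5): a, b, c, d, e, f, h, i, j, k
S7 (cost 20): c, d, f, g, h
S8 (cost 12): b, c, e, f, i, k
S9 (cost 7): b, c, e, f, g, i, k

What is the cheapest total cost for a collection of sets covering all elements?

S6, S9 cover every element at cost 5 + 7 = 12.
Any cover uses at least 2 sets; among all covering selections none totals below 12.

12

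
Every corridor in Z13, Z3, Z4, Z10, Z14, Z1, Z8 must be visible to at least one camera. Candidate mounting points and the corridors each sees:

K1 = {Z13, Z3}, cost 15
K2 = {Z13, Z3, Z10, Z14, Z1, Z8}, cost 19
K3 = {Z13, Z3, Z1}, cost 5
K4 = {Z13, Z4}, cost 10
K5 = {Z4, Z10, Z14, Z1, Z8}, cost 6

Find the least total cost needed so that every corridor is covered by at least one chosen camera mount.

K3, K5 cover every corridor at cost 5 + 6 = 11.
Any cover uses at least 2 camera mounts; among all covering selections none totals below 11.

11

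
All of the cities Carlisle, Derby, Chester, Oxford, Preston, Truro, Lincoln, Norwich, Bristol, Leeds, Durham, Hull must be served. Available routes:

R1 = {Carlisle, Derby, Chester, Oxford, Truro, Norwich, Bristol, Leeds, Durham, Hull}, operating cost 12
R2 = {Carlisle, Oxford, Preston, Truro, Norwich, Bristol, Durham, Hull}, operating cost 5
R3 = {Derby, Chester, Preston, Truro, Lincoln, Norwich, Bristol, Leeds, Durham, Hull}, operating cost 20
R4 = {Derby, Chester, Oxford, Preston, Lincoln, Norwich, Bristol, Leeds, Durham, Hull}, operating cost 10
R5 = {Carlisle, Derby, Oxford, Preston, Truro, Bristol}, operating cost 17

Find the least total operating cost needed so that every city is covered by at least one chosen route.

15

R2, R4 cover every city at operating cost 5 + 10 = 15.
Any cover uses at least 2 routes; among all covering selections none totals below 15.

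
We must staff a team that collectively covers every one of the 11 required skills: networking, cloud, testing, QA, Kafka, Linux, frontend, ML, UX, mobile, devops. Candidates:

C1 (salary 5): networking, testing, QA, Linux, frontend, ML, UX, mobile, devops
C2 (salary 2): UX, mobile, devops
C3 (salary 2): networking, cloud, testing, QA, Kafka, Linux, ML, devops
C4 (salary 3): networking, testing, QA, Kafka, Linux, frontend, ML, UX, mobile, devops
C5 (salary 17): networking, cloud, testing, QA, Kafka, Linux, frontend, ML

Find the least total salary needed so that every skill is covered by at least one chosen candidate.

5

C3, C4 cover every skill at salary 2 + 3 = 5.
Any cover uses at least 2 candidates; among all covering selections none totals below 5.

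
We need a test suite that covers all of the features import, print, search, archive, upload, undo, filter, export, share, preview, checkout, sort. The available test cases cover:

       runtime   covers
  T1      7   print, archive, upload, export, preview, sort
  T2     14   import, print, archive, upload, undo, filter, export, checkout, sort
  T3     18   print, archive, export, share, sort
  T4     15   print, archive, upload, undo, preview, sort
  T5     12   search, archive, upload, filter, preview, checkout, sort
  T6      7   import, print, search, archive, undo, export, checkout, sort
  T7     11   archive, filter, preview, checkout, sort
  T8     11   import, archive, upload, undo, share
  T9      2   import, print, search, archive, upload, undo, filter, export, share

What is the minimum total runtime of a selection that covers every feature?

13

T7, T9 cover every feature at runtime 11 + 2 = 13.
Any cover uses at least 2 test cases; among all covering selections none totals below 13.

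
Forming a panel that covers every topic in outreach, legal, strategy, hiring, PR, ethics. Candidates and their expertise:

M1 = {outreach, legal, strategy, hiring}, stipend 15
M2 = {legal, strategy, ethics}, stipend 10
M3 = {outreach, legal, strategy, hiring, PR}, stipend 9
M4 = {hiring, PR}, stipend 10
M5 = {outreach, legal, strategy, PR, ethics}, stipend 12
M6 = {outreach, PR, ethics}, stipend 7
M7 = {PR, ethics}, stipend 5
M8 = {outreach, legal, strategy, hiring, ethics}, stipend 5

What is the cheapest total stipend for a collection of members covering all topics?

10

M7, M8 cover every topic at stipend 5 + 5 = 10.
Any cover uses at least 2 members; among all covering selections none totals below 10.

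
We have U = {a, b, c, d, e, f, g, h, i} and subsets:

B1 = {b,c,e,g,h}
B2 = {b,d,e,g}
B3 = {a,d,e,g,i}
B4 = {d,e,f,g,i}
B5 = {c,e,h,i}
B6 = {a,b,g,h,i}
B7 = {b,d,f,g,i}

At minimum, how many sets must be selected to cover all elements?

B1, B3, B4 together cover {a, b, c, d, e, f, g, h, i} — every element.
No 2 of the 7 sets cover everything (all 21 pairs fall short), so 3 is minimum.

3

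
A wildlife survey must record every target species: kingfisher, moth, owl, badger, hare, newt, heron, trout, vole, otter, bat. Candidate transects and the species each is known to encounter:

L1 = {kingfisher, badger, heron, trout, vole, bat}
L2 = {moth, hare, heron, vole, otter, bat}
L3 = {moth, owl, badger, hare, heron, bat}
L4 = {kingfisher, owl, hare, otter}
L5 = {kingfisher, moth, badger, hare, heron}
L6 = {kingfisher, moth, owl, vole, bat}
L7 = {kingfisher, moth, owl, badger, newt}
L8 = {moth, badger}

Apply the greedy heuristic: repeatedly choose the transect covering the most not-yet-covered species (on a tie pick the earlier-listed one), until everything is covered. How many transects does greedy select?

3

Pick 1: L1 covers 6 new species (kingfisher, badger, heron, trout, vole, bat).
Pick 2: L2 covers 3 new species (moth, hare, otter).
Pick 3: L7 covers 2 new species (owl, newt).
Greedy uses 3 transects.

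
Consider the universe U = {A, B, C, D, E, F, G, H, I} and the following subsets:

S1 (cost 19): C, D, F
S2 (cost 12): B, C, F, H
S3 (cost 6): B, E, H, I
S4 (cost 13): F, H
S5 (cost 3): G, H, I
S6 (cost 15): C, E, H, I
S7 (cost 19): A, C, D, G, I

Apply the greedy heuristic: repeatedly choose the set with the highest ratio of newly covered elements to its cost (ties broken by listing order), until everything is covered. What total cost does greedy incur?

Pick 1: S5 adds 3 new (G, H, I) at cost 3 (ratio 3/3).
Pick 2: S3 adds 2 new (B, E) at cost 6 (ratio 2/6).
Pick 3: S2 adds 2 new (C, F) at cost 12 (ratio 2/12).
Pick 4: S7 adds 2 new (A, D) at cost 19 (ratio 2/19).
Greedy total cost: 3 + 6 + 12 + 19 = 40. (The true optimum is 37, so greedy overshoots here.)

40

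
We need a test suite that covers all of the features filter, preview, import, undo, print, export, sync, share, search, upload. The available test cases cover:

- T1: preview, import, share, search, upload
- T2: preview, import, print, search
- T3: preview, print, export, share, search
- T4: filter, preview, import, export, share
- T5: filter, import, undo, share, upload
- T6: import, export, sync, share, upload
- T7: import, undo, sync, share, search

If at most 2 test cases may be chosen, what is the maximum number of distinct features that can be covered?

9

Choosing T3, T5 covers {filter, preview, import, undo, print, export, share, search, upload} — 9 features.
No choice of 2 test cases does better; here sync is left uncovered.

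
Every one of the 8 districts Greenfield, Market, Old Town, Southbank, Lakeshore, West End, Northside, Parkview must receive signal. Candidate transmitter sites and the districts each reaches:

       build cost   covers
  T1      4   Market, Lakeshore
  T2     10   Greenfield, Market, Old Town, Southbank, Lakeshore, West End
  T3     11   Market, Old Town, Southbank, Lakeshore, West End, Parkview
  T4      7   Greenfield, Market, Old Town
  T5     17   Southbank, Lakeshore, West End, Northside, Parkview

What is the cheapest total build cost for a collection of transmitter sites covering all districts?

T4, T5 cover every district at build cost 7 + 17 = 24.
Any cover uses at least 2 transmitter sites; among all covering selections none totals below 24.
Greedy by coverage-per-build cost would pick T2, T5 for 27 — worse than the optimum 24.

24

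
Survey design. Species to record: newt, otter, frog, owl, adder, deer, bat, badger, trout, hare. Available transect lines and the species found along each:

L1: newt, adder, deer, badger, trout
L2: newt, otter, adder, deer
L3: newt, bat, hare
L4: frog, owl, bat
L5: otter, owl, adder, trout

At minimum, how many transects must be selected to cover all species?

4

L1, L2, L3, L4 together cover {newt, otter, frog, owl, adder, deer, bat, badger, trout, hare} — every species.
No 3 of the 5 transects cover everything (all 10 triples fall short), so 4 is minimum.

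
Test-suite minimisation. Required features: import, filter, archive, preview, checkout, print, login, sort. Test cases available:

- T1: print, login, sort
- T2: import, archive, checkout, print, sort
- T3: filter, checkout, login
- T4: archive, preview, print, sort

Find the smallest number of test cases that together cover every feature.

3

T2, T3, T4 together cover {import, filter, archive, preview, checkout, print, login, sort} — every feature.
No 2 of the 4 test cases cover everything (all 6 pairs fall short), so 3 is minimum.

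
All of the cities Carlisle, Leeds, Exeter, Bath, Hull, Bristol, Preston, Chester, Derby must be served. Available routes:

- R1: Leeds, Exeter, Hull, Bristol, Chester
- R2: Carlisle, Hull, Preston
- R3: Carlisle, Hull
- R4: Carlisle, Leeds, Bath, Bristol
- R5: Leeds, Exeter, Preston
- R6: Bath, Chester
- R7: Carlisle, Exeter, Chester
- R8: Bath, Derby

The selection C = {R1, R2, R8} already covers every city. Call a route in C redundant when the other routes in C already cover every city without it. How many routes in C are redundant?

Drop R1: Leeds, Exeter, Bristol, Chester uncovered — not redundant.
Drop R2: Carlisle, Preston uncovered — not redundant.
Drop R8: Bath, Derby uncovered — not redundant.
None of the routes in C is redundant.

0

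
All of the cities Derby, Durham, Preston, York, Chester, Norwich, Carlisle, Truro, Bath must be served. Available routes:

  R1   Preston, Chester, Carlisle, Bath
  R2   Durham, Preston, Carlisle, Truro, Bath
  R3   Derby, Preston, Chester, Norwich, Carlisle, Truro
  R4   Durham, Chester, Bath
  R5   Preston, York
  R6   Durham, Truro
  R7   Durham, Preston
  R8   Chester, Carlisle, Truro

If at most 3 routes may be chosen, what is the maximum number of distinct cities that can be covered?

Choosing R2, R3, R5 covers {Derby, Durham, Preston, York, Chester, Norwich, Carlisle, Truro, Bath} — 9 cities.
That is all 9 cities.

9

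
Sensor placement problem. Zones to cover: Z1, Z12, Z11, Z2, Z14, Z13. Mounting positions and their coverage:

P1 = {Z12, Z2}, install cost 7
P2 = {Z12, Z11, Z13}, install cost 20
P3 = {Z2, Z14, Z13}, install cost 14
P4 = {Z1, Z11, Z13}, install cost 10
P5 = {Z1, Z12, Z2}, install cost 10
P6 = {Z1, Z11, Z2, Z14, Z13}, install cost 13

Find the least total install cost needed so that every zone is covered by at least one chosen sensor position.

20

P1, P6 cover every zone at install cost 7 + 13 = 20.
Any cover uses at least 2 sensor positions; among all covering selections none totals below 20.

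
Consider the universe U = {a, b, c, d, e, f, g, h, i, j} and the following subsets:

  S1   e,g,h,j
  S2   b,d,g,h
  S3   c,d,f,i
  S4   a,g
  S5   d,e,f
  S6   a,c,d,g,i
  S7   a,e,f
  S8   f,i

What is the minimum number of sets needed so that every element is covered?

4

S1, S2, S3, S4 together cover {a, b, c, d, e, f, g, h, i, j} — every element.
No 3 of the 8 sets cover everything (all 56 triples fall short), so 4 is minimum.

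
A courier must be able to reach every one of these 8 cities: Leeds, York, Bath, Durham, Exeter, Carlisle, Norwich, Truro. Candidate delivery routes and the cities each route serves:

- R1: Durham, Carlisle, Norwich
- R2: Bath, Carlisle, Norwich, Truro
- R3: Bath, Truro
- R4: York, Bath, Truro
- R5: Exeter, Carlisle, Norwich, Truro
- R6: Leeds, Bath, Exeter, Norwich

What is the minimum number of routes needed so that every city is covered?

3

R1, R4, R6 together cover {Leeds, York, Bath, Durham, Exeter, Carlisle, Norwich, Truro} — every city.
No 2 of the 6 routes cover everything (all 15 pairs fall short), so 3 is minimum.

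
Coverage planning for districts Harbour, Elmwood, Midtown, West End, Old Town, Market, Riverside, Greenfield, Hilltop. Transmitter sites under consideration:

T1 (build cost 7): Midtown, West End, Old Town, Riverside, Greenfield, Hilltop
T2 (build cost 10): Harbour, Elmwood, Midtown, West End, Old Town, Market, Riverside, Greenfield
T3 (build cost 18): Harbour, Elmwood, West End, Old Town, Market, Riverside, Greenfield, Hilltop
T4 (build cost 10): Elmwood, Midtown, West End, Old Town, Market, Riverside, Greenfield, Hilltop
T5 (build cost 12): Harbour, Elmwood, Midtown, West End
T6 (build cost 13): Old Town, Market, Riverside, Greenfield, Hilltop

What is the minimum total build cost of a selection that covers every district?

T1, T2 cover every district at build cost 7 + 10 = 17.
Any cover uses at least 2 transmitter sites; among all covering selections none totals below 17.

17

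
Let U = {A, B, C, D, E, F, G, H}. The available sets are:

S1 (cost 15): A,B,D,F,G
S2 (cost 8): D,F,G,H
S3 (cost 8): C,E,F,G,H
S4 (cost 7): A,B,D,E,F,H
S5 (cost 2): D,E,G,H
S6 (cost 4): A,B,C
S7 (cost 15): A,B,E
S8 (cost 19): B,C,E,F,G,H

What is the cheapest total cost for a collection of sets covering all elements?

13

S4, S5, S6 cover every element at cost 7 + 2 + 4 = 13.
Any cover uses at least 2 sets; among all covering selections none totals below 13.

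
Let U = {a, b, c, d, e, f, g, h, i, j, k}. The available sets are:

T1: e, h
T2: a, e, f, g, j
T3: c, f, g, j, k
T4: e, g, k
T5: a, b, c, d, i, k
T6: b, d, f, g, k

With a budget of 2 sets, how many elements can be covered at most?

10

Choosing T2, T5 covers {a, b, c, d, e, f, g, i, j, k} — 10 elements.
No choice of 2 sets does better; here h is left uncovered.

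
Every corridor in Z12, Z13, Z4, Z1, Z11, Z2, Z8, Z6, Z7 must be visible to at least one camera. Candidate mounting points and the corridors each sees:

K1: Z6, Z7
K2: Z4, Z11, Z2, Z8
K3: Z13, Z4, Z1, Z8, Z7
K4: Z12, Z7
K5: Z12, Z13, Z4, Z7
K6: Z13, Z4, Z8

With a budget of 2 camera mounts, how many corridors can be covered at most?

7

Choosing K2, K3 covers {Z13, Z4, Z1, Z11, Z2, Z8, Z7} — 7 corridors.
No choice of 2 camera mounts does better; here Z12, Z6 are left uncovered.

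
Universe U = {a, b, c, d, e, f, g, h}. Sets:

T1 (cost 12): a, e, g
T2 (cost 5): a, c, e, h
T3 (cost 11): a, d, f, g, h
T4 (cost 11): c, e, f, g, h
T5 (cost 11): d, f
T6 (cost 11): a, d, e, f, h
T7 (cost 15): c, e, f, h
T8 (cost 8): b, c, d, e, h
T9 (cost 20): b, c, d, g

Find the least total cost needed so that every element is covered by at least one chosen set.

T3, T8 cover every element at cost 11 + 8 = 19.
Any cover uses at least 2 sets; among all covering selections none totals below 19.

19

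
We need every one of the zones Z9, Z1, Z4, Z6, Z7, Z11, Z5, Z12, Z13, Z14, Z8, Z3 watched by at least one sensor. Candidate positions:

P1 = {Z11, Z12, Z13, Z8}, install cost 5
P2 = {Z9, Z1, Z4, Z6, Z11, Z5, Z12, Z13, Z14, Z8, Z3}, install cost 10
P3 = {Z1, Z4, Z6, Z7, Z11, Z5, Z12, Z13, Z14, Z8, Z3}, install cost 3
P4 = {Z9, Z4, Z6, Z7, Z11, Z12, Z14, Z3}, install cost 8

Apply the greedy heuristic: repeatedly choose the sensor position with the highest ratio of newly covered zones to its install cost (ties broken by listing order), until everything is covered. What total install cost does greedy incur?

11

Pick 1: P3 adds 11 new (Z1, Z4, Z6, Z7, Z11, Z5, Z12, Z13, Z14, Z8, Z3) at install cost 3 (ratio 11/3).
Pick 2: P4 adds 1 new (Z9) at install cost 8 (ratio 1/8).
Greedy total install cost: 3 + 8 = 11.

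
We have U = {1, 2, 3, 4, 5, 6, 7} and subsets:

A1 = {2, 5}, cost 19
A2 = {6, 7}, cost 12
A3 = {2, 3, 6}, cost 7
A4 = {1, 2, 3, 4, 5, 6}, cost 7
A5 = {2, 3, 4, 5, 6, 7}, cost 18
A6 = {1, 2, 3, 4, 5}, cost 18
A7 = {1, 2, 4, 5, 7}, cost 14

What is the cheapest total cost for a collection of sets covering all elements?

A2, A4 cover every element at cost 12 + 7 = 19.
Any cover uses at least 2 sets; among all covering selections none totals below 19.

19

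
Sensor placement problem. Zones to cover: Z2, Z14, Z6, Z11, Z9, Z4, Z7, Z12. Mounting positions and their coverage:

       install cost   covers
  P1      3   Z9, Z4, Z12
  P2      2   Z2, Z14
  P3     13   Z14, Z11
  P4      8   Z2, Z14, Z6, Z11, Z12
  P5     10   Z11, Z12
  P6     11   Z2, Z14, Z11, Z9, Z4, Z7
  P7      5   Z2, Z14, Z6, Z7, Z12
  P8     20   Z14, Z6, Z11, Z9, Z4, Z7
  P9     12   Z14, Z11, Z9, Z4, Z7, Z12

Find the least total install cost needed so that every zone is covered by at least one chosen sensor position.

P6, P7 cover every zone at install cost 11 + 5 = 16.
Any cover uses at least 2 sensor positions; among all covering selections none totals below 16.
Greedy by coverage-per-install cost would pick P1, P2, P7, P4 for 18 — worse than the optimum 16.

16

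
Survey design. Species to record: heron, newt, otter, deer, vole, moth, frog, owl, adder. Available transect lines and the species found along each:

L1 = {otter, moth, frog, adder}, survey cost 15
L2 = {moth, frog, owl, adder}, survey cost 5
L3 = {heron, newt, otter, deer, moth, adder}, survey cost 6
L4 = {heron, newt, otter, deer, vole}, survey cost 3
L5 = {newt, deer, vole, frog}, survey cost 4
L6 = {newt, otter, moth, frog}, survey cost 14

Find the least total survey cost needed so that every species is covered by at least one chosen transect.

8

L2, L4 cover every species at survey cost 5 + 3 = 8.
Any cover uses at least 2 transects; among all covering selections none totals below 8.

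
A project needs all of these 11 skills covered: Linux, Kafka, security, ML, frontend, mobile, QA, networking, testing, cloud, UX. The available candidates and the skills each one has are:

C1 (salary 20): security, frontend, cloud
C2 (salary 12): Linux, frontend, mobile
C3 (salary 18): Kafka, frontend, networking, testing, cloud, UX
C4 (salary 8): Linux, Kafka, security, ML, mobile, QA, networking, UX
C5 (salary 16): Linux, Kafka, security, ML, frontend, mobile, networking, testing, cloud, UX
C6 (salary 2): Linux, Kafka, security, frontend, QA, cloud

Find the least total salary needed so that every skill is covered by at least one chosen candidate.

C5, C6 cover every skill at salary 16 + 2 = 18.
Any cover uses at least 2 candidates; among all covering selections none totals below 18.

18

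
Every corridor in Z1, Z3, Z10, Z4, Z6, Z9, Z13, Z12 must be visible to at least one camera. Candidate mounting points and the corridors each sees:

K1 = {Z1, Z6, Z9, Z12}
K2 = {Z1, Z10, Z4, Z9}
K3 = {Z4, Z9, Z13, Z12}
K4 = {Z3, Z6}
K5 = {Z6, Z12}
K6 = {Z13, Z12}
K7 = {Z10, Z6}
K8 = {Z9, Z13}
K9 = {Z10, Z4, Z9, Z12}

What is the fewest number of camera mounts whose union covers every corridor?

3

K2, K3, K4 together cover {Z1, Z3, Z10, Z4, Z6, Z9, Z13, Z12} — every corridor.
No 2 of the 9 camera mounts cover everything (all 36 pairs fall short), so 3 is minimum.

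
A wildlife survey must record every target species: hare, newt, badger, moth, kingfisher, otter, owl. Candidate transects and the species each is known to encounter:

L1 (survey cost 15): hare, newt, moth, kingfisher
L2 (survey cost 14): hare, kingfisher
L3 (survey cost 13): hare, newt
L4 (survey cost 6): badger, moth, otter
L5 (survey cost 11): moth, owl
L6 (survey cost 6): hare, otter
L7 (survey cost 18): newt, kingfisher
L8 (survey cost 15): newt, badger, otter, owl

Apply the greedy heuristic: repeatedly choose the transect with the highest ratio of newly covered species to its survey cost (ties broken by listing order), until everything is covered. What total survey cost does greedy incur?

32

Pick 1: L4 adds 3 new (badger, moth, otter) at survey cost 6 (ratio 3/6).
Pick 2: L1 adds 3 new (hare, newt, kingfisher) at survey cost 15 (ratio 3/15).
Pick 3: L5 adds 1 new (owl) at survey cost 11 (ratio 1/11).
Greedy total survey cost: 6 + 15 + 11 = 32. (The true optimum is 30, so greedy overshoots here.)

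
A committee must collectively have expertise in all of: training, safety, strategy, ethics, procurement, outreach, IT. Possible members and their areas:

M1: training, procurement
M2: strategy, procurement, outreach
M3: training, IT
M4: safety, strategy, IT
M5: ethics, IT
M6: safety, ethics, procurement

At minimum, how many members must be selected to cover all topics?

3

M2, M3, M6 together cover {training, safety, strategy, ethics, procurement, outreach, IT} — every topic.
No 2 of the 6 members cover everything (all 15 pairs fall short), so 3 is minimum.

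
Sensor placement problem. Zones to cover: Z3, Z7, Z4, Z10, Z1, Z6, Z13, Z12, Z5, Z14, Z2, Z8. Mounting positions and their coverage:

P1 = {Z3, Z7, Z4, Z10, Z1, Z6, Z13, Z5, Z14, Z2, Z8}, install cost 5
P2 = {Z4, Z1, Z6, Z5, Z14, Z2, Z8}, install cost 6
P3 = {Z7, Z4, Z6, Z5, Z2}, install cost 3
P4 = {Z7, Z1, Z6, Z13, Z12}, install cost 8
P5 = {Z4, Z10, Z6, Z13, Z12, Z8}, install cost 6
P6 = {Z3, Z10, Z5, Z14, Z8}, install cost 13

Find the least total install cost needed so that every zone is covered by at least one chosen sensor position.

P1, P5 cover every zone at install cost 5 + 6 = 11.
Any cover uses at least 2 sensor positions; among all covering selections none totals below 11.

11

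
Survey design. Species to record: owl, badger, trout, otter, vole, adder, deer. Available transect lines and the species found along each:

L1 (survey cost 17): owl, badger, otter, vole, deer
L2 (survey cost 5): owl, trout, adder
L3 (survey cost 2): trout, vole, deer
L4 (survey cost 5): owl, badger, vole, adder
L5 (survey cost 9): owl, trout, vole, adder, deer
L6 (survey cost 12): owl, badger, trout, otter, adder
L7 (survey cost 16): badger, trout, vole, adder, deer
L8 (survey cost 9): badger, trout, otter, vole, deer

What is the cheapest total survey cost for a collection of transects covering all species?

L2, L8 cover every species at survey cost 5 + 9 = 14.
Any cover uses at least 2 transects; among all covering selections none totals below 14.
Greedy by coverage-per-survey cost would pick L3, L4, L8 for 16 — worse than the optimum 14.

14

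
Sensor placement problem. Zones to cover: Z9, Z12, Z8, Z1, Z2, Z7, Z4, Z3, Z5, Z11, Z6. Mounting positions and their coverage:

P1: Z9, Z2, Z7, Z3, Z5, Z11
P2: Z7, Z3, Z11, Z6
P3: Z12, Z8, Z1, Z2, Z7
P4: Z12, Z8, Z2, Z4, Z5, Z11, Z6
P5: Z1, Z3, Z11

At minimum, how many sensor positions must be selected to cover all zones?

P1, P3, P4 together cover {Z9, Z12, Z8, Z1, Z2, Z7, Z4, Z3, Z5, Z11, Z6} — every zone.
No 2 of the 5 sensor positions cover everything (all 10 pairs fall short), so 3 is minimum.

3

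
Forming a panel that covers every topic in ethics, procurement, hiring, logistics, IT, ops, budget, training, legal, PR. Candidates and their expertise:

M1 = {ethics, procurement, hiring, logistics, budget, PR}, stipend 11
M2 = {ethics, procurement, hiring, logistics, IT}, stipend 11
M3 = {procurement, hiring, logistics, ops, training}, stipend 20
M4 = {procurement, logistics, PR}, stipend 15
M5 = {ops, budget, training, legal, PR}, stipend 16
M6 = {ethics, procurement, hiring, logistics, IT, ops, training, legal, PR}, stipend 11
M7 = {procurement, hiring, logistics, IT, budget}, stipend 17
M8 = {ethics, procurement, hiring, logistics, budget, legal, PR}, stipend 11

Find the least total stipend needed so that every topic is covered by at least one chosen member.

M1, M6 cover every topic at stipend 11 + 11 = 22.
Any cover uses at least 2 members; among all covering selections none totals below 22.

22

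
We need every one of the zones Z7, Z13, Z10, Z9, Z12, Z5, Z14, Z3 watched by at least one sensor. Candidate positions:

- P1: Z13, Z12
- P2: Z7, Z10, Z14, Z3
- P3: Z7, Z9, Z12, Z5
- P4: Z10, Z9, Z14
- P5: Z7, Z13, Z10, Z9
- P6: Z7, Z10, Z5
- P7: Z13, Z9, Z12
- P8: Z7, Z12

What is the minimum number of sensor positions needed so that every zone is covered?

P1, P2, P3 together cover {Z7, Z13, Z10, Z9, Z12, Z5, Z14, Z3} — every zone.
No 2 of the 8 sensor positions cover everything (all 28 pairs fall short), so 3 is minimum.

3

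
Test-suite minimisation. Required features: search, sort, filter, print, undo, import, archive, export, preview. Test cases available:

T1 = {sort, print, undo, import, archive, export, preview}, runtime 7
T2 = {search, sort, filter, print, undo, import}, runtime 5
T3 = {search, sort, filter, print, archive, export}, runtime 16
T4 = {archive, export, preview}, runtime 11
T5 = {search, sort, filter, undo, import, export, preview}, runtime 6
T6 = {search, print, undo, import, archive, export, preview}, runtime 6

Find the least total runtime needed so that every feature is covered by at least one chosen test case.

11

T2, T6 cover every feature at runtime 5 + 6 = 11.
Any cover uses at least 2 test cases; among all covering selections none totals below 11.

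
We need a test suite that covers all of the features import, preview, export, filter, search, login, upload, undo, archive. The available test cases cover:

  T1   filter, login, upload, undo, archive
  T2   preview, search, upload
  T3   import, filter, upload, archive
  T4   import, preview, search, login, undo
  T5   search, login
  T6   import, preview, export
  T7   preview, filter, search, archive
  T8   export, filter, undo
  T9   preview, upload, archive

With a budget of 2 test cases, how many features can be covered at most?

Choosing T1, T4 covers {import, preview, filter, search, login, upload, undo, archive} — 8 features.
No choice of 2 test cases does better; here export is left uncovered.

8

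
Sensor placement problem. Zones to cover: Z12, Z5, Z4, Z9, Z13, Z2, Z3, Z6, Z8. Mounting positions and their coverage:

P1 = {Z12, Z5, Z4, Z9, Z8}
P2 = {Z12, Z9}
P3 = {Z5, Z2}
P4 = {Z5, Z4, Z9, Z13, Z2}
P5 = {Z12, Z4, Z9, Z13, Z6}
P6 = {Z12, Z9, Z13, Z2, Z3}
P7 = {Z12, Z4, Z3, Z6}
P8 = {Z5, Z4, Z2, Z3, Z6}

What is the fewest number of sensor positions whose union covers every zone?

P1, P4, P7 together cover {Z12, Z5, Z4, Z9, Z13, Z2, Z3, Z6, Z8} — every zone.
No 2 of the 8 sensor positions cover everything (all 28 pairs fall short), so 3 is minimum.

3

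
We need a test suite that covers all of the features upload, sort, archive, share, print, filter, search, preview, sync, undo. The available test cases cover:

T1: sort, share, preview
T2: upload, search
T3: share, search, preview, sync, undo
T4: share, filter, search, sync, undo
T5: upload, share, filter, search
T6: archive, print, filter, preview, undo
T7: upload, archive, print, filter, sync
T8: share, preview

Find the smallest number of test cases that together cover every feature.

3

T1, T3, T7 together cover {upload, sort, archive, share, print, filter, search, preview, sync, undo} — every feature.
No 2 of the 8 test cases cover everything (all 28 pairs fall short), so 3 is minimum.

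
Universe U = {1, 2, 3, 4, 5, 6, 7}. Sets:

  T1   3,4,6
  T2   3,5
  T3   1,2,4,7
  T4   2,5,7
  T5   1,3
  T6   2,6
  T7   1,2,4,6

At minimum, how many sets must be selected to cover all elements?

T1, T2, T3 together cover {1, 2, 3, 4, 5, 6, 7} — every element.
No 2 of the 7 sets cover everything (all 21 pairs fall short), so 3 is minimum.

3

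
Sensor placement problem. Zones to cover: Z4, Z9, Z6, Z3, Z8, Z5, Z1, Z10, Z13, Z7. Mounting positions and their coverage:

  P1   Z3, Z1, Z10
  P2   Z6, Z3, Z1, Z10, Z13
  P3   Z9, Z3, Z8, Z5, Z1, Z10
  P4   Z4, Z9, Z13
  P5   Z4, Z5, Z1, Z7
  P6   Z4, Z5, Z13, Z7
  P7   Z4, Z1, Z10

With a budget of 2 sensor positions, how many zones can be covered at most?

9

Choosing P3, P6 covers {Z4, Z9, Z3, Z8, Z5, Z1, Z10, Z13, Z7} — 9 zones.
No choice of 2 sensor positions does better; here Z6 is left uncovered.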